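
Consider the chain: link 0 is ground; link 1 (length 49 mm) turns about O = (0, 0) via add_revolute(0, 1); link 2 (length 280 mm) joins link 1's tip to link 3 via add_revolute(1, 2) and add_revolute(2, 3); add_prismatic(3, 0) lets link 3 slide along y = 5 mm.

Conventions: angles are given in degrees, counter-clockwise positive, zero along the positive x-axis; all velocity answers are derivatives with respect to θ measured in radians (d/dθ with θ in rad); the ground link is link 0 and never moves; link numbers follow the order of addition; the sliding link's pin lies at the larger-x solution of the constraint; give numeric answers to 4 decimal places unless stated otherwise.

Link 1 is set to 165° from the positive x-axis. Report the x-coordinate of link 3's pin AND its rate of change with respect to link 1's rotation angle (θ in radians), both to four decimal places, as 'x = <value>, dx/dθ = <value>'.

geometry: r = 49 mm, L = 280 mm, e = 5 mm
crank pin P = (r cos θ, r sin θ) = (-47.330365, 12.682133)
h = r sin θ − e = 12.682133 − 5 = 7.682133
x = r cos θ + √(L² − h²) = -47.330365 + 279.894596 = 232.564230
dx/dθ = −r sin θ − h·r cos θ/√(L² − h²) (θ in radians; h = 7.682133) = -11.383079

x = 232.5642, dx/dθ = -11.3831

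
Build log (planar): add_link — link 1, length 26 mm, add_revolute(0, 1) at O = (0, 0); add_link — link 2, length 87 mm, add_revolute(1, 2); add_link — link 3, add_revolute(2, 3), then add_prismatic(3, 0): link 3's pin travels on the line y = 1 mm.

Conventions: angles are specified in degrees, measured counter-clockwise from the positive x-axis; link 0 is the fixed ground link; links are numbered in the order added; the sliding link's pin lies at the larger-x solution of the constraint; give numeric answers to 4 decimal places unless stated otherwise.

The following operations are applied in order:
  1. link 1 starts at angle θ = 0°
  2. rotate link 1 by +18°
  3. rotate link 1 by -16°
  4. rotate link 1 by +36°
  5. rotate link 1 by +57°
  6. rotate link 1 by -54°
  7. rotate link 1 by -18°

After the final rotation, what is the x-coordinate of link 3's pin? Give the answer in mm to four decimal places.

geometry: r = 26 mm, L = 87 mm, e = 1 mm; θ starts at 0°
rotate link 1 by +18°: θ ← 0° +18° = 18°
rotate link 1 by -16°: θ ← 18° -16° = 2°
rotate link 1 by +36°: θ ← 2° +36° = 38°
rotate link 1 by +57°: θ ← 38° +57° = 95°
rotate link 1 by -54°: θ ← 95° -54° = 41°
rotate link 1 by -18°: θ ← 41° -18° = 23°
crank pin P = (r cos θ, r sin θ) = (23.933126, 10.159009)
h = r sin θ − e = 10.159009 − 1 = 9.159009
x = r cos θ + √(L² − h²) = 23.933126 + 86.516545 = 110.449671

110.4497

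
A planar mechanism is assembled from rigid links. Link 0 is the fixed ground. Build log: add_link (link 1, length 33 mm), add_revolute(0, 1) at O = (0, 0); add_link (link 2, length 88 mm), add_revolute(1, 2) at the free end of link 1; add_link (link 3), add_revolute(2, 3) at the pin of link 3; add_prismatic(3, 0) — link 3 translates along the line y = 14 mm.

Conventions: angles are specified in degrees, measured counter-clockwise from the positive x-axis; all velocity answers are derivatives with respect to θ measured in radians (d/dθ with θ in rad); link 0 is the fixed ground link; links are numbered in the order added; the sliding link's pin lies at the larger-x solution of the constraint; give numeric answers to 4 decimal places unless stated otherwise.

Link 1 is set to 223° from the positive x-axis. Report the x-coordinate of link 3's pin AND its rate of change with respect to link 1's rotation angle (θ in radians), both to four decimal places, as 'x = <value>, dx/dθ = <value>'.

geometry: r = 33 mm, L = 88 mm, e = 14 mm
crank pin P = (r cos θ, r sin θ) = (-24.134672, -22.505946)
h = r sin θ − e = -22.505946 − 14 = -36.505946
x = r cos θ + √(L² − h²) = -24.134672 + 80.070693 = 55.936021
dx/dθ = −r sin θ − h·r cos θ/√(L² − h²) (θ in radians; h = -36.505946) = 11.502431

x = 55.9360, dx/dθ = 11.5024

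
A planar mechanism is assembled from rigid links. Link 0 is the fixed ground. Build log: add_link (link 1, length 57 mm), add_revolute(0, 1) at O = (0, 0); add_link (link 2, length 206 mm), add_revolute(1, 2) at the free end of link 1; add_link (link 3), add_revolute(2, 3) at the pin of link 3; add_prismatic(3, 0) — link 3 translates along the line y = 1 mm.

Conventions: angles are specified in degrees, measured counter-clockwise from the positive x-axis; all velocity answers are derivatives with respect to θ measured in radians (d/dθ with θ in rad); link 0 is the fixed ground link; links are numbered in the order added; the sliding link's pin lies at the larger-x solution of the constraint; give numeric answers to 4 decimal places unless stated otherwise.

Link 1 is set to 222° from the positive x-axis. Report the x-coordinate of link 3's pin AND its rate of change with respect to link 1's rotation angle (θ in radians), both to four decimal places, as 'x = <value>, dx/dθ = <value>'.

geometry: r = 57 mm, L = 206 mm, e = 1 mm
crank pin P = (r cos θ, r sin θ) = (-42.359255, -38.140445)
h = r sin θ − e = -38.140445 − 1 = -39.140445
x = r cos θ + √(L² − h²) = -42.359255 + 202.247437 = 159.888182
dx/dθ = −r sin θ − h·r cos θ/√(L² − h²) (θ in radians; h = -39.140445) = 29.942763

x = 159.8882, dx/dθ = 29.9428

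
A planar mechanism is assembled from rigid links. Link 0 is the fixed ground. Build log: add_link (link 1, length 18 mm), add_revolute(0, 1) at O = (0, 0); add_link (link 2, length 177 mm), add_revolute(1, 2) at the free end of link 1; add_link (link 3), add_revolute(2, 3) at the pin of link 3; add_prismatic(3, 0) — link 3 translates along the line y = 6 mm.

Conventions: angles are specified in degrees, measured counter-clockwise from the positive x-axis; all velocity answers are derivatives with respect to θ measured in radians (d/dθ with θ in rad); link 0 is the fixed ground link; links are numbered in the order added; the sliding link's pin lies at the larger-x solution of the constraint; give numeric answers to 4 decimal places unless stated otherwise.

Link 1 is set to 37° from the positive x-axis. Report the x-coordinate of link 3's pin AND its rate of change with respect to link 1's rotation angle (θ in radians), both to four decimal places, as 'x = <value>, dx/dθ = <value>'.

geometry: r = 18 mm, L = 177 mm, e = 6 mm
crank pin P = (r cos θ, r sin θ) = (14.375439, 10.832670)
h = r sin θ − e = 10.832670 − 6 = 4.832670
x = r cos θ + √(L² − h²) = 14.375439 + 176.934014 = 191.309453
dx/dθ = −r sin θ − h·r cos θ/√(L² − h²) (θ in radians; h = 4.832670) = -11.225313

x = 191.3095, dx/dθ = -11.2253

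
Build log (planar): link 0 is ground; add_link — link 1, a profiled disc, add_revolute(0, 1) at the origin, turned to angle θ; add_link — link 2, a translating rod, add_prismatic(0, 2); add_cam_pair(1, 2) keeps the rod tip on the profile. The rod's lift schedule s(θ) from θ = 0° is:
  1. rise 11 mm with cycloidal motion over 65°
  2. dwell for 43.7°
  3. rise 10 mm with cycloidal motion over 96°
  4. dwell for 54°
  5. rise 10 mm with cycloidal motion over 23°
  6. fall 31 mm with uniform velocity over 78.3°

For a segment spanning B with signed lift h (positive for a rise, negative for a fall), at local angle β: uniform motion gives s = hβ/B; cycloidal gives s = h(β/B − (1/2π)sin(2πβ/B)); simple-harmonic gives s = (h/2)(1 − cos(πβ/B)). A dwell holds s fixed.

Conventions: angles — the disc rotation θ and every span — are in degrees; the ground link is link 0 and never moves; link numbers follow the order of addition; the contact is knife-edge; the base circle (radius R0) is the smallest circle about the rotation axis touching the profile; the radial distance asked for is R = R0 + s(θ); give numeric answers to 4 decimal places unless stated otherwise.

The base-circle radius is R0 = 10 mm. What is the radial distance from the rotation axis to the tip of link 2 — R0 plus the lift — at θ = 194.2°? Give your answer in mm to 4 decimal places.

seg 1 [0°–65°] cycloidal, h=11: full span → s += 11 → s = 11.0000
seg 2 [65°–108.7°] dwell: s stays 11.0000
seg 3 [108.7°–204.7°] cycloidal, h=10: θ=194.2° here. β=85.5, B=96. 10·(0.8906 − sin(2π·0.8906)/(2π)) = 9.9159 → s = 20.9159
R = R0 + s = 10 + 20.9159 = 30.9159

30.9159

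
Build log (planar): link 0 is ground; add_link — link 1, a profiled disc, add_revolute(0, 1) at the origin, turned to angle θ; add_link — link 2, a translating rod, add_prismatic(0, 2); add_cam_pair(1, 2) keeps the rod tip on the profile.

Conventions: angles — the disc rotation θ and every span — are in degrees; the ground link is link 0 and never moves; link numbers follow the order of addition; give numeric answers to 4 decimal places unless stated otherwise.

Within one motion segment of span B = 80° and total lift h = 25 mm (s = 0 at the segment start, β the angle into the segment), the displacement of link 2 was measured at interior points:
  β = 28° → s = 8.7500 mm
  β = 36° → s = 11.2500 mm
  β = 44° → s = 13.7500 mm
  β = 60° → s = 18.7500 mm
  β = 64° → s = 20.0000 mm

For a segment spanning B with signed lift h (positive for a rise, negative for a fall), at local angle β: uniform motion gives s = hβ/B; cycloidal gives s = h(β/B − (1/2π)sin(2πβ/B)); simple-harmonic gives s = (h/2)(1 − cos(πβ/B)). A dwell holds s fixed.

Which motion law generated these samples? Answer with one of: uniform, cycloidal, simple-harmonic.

candidates at β/B = r: uniform s = h·r (linear in β); cycloidal s = h·(r − sin(2πr)/(2π)); simple-harmonic s = (h/2)(1 − cos(πr))
β=28°: printed 8.7500 | uniform 8.7500, cycloidal 5.5310, simple-harmonic 6.8251
β=36°: printed 11.2500 | uniform 11.2500, cycloidal 10.0205, simple-harmonic 10.5446
β=44°: printed 13.7500 | uniform 13.7500, cycloidal 14.9795, simple-harmonic 14.4554
β=60°: printed 18.7500 | uniform 18.7500, cycloidal 22.7289, simple-harmonic 21.3388
β=64°: printed 20.0000 | uniform 20.0000, cycloidal 23.7841, simple-harmonic 22.6127
only one law matches every sample → uniform

uniform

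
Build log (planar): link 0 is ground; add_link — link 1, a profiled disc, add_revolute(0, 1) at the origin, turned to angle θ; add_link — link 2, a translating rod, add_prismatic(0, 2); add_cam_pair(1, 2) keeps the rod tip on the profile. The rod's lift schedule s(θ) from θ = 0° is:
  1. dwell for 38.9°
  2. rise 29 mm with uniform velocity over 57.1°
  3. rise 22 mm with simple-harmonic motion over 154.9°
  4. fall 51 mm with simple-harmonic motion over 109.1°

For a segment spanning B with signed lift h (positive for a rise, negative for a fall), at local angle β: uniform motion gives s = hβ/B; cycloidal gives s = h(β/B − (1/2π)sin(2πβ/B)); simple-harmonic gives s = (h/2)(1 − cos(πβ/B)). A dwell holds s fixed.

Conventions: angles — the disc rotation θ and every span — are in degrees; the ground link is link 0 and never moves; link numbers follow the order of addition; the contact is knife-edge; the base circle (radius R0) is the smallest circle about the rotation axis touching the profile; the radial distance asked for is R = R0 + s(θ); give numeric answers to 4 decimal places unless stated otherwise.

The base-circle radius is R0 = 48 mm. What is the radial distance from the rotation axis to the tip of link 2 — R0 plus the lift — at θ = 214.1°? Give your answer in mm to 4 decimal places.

seg 1 [0°–38.9°] dwell: s stays 0.0000
seg 2 [38.9°–96°] uniform, h=29: full span → s += 29 → s = 29.0000
seg 3 [96°–250.9°] simple-harmonic, h=22: θ=214.1° here. β=118.1, B=154.9. 22/2·(1 − cos(π·0.7624)) = 19.0758 → s = 48.0758
R = R0 + s = 48 + 48.0758 = 96.0758

96.0758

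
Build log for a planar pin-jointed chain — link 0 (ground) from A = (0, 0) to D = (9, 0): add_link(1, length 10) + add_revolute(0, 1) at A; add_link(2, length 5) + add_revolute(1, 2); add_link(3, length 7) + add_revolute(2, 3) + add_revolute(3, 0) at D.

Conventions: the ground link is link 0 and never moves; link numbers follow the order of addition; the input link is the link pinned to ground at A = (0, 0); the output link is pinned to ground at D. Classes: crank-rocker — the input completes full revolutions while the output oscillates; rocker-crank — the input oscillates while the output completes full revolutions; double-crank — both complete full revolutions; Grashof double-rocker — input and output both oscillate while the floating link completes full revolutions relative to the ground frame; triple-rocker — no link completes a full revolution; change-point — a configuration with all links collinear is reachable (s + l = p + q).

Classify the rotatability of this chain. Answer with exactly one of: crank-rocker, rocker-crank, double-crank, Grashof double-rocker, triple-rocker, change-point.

lengths: ground=9, input=10, coupler=5, output=7
sorted: s=5 (shortest), l=10 (longest), p+q=16
s + l = 15 vs p + q = 16
s + l < p + q (Grashof) with shortest = coupler link → Grashof double-rocker

Grashof double-rocker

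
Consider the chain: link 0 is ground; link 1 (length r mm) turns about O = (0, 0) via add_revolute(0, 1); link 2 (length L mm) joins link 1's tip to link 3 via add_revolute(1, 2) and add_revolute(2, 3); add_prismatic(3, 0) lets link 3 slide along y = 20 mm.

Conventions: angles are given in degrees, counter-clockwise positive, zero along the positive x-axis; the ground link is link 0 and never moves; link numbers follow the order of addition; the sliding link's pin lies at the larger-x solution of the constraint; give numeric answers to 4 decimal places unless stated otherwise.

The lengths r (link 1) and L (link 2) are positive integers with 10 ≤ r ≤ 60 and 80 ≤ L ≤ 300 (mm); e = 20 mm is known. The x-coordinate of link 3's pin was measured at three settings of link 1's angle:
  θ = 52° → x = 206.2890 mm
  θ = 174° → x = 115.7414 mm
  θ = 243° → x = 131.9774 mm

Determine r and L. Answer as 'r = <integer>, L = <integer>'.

constraint per measurement: (x − r cos θ)² + (r sin θ − e)² = L²
subtracting the θ₁ and θ₂ equations cancels the r² and L² terms:
r = (x₁² − x₂²) / (2[(x₁cos θ₁ + e sin θ₁) − (x₂cos θ₂ + e sin θ₂)]) = 57.0000 → r = 57
L² = (x₁ − r cos θ₁)² + (r sin θ₁ − e)² = 29929.0093 → L = 173.0000 → L = 173
check at θ₃=243°: x = 131.9774 (printed 131.9774) ✓

r = 57, L = 173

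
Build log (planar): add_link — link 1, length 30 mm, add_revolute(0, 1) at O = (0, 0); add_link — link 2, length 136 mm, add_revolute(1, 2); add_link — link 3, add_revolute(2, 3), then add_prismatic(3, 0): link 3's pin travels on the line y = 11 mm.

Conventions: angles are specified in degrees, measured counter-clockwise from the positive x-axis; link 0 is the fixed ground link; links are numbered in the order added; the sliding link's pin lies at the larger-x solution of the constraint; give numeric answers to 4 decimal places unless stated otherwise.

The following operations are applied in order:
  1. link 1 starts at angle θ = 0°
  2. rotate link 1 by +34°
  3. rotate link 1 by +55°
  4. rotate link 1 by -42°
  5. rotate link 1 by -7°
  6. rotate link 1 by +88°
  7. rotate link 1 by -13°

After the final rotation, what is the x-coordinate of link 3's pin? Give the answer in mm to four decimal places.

geometry: r = 30 mm, L = 136 mm, e = 11 mm; θ starts at 0°
rotate link 1 by +34°: θ ← 0° +34° = 34°
rotate link 1 by +55°: θ ← 34° +55° = 89°
rotate link 1 by -42°: θ ← 89° -42° = 47°
rotate link 1 by -7°: θ ← 47° -7° = 40°
rotate link 1 by +88°: θ ← 40° +88° = 128°
rotate link 1 by -13°: θ ← 128° -13° = 115°
crank pin P = (r cos θ, r sin θ) = (-12.678548, 27.189234)
h = r sin θ − e = 27.189234 − 11 = 16.189234
x = r cos θ + √(L² − h²) = -12.678548 + 135.032991 = 122.354443

122.3544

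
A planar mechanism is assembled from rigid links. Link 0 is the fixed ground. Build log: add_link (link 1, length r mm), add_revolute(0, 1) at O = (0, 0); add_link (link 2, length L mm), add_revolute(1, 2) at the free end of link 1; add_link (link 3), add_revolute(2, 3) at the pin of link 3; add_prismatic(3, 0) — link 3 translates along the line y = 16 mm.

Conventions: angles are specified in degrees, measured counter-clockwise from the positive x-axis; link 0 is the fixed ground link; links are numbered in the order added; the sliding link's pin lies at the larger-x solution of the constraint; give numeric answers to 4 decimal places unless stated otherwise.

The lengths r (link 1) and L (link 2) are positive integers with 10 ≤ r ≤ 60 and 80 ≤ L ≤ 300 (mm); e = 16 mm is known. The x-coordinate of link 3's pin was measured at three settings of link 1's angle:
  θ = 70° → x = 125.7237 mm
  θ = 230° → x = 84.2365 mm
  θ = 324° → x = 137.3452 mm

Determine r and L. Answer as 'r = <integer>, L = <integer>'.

constraint per measurement: (x − r cos θ)² + (r sin θ − e)² = L²
subtracting the θ₁ and θ₂ equations cancels the r² and L² terms:
r = (x₁² − x₂²) / (2[(x₁cos θ₁ + e sin θ₁) − (x₂cos θ₂ + e sin θ₂)]) = 35.0000 → r = 35
L² = (x₁ − r cos θ₁)² + (r sin θ₁ − e)² = 13224.9904 → L = 115.0000 → L = 115
check at θ₃=324°: x = 137.3452 (printed 137.3452) ✓

r = 35, L = 115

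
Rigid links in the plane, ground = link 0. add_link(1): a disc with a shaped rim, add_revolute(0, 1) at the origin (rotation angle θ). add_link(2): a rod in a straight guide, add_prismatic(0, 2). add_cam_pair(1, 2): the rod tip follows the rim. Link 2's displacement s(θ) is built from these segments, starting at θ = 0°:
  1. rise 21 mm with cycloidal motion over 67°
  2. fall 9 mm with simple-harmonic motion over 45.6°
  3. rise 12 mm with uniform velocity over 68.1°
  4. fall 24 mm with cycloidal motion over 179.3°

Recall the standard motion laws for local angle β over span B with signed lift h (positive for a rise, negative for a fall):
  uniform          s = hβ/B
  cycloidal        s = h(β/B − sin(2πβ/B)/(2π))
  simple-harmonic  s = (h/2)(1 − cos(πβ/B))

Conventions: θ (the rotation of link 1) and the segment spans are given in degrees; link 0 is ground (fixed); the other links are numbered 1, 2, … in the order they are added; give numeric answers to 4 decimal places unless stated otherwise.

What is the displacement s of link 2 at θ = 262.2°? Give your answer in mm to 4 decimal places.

segment 1 (0° to 67°, cycloidal, h = 21) is passed completely: s = 0.0000 + (21) = 21.0000
segment 2 (67° to 112.6°, simple-harmonic, h = -9) is passed completely: s = 21.0000 + (-9) = 12.0000
segment 3 (112.6° to 180.7°, uniform, h = 12) is passed completely: s = 12.0000 + (12) = 24.0000
θ = 262.2° falls in segment 4 (180.7° to 360°, cycloidal, h = -24): β = 262.2 − 180.7 = 81.5°, B = 179.3°; Δs = -24·(0.4545 − sin(2π·0.4545)/(2π)) = -9.8330; s = 24.0000 − 9.8330 = 14.1670

14.1670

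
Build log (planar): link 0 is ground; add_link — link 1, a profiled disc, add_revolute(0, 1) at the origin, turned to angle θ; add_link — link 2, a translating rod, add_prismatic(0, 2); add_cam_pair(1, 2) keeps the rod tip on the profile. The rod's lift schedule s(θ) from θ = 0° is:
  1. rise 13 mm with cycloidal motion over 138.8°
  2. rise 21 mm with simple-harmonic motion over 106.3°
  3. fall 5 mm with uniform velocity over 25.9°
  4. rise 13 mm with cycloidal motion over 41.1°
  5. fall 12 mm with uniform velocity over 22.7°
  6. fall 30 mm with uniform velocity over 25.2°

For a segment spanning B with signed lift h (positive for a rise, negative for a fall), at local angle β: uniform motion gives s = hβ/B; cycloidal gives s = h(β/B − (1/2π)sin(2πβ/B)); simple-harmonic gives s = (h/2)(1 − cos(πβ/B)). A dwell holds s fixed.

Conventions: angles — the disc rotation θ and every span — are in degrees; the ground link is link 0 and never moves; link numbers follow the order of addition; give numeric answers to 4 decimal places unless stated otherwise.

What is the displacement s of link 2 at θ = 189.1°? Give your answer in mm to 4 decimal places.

seg 1 [0°–138.8°] cycloidal, h=13: full span → s += 13 → s = 13.0000
seg 2 [138.8°–245.1°] simple-harmonic, h=21: θ=189.1° here. β=50.3, B=106.3. 21/2·(1 − cos(π·0.4732)) = 9.6166 → s = 22.6166

22.6166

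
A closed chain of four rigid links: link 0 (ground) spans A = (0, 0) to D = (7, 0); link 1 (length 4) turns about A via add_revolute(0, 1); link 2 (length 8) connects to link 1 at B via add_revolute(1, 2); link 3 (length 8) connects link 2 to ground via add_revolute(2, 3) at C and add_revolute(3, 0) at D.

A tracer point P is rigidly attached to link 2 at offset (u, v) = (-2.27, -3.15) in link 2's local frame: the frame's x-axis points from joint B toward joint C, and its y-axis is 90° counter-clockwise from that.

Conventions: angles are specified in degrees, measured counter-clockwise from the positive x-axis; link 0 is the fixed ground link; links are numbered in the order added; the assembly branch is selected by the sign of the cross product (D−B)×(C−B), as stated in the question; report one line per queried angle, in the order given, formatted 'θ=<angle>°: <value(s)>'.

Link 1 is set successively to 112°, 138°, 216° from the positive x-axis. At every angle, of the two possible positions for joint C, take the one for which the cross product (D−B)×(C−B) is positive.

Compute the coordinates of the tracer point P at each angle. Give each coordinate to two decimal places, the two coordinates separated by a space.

A=(0,0), D=(7.00,0)
θ=112°: B = A + 4.00·(cos112°, sin112°) = (-1.4984, 3.7087)
θ=112°: |BD| = 9.2724
θ=112°: circle(B,8.00) ∩ circle(D,8.00): a=4.6362, h=6.5196
θ=112°:   candidates: C₊=(5.3585,7.8298) cross=60.453; C₋=(0.1431,-4.1210) cross=-60.453
θ=112°:   branch + wants cross > 0 → take C=(5.3585,7.8298) (cross=60.453)
θ=112°: ex = (C−B)/|BC| = (0.8571,0.5151); ey = (-0.5151,0.8571)
θ=112°: P = B + -2.27·ex + -3.15·ey = (-1.8214,-0.1605)
θ=138°: B = A + 4.00·(cos138°, sin138°) = (-2.9726, 2.6765)
θ=138°: |BD| = 10.3255
θ=138°: circle(B,8.00) ∩ circle(D,8.00): a=5.1628, h=6.1111
θ=138°:   candidates: C₊=(3.5978,7.2405) cross=63.101; C₋=(0.4296,-4.5640) cross=-63.101
θ=138°:   branch + wants cross > 0 → take C=(3.5978,7.2405) (cross=63.101)
θ=138°: ex = (C−B)/|BC| = (0.8213,0.5705); ey = (-0.5705,0.8213)
θ=138°: P = B + -2.27·ex + -3.15·ey = (-3.0399,-1.2056)
θ=216°: B = A + 4.00·(cos216°, sin216°) = (-3.2361, -2.3511)
θ=216°: |BD| = 10.5026
θ=216°: circle(B,8.00) ∩ circle(D,8.00): a=5.2513, h=6.0352
θ=216°:   candidates: C₊=(0.5309,4.7065) cross=63.385; C₋=(3.2330,-7.0576) cross=-63.385
θ=216°:   branch + wants cross > 0 → take C=(0.5309,4.7065) (cross=63.385)
θ=216°: ex = (C−B)/|BC| = (0.4709,0.8822); ey = (-0.8822,0.4709)
θ=216°: P = B + -2.27·ex + -3.15·ey = (-1.5260,-5.8370)

θ=112°: -1.82 -0.16
θ=138°: -3.04 -1.21
θ=216°: -1.53 -5.84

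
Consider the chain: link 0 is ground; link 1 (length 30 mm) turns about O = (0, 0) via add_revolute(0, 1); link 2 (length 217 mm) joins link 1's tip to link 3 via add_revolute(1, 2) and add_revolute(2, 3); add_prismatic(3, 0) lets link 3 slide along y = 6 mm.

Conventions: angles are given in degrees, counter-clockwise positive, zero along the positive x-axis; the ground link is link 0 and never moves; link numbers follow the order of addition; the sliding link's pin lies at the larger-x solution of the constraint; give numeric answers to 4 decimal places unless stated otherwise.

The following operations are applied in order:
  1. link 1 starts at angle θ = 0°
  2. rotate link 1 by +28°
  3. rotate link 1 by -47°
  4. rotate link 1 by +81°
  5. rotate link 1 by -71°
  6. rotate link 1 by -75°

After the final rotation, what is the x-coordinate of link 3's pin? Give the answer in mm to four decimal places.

geometry: r = 30 mm, L = 217 mm, e = 6 mm; θ starts at 0°
rotate link 1 by +28°: θ ← 0° +28° = 28°
rotate link 1 by -47°: θ ← 28° -47° = -19°
rotate link 1 by +81°: θ ← -19° +81° = 62°
rotate link 1 by -71°: θ ← 62° -71° = -9°
rotate link 1 by -75°: θ ← -9° -75° = -84°
crank pin P = (r cos θ, r sin θ) = (3.135854, -29.835657)
h = r sin θ − e = -29.835657 − 6 = -35.835657
x = r cos θ + √(L² − h²) = 3.135854 + 214.020573 = 217.156427

217.1564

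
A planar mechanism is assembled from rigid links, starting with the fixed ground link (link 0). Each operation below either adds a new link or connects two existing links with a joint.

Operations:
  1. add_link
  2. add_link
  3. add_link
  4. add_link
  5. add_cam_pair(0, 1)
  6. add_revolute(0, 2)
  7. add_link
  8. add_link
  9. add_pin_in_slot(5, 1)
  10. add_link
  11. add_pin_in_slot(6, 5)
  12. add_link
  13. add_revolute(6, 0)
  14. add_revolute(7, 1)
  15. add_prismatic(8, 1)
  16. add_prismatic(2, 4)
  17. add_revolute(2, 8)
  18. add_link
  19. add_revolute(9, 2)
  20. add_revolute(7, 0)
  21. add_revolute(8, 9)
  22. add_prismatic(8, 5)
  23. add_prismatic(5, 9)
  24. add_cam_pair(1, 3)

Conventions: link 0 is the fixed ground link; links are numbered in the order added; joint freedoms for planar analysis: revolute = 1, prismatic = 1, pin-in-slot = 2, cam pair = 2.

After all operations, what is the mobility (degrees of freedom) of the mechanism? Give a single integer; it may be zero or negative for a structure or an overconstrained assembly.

ground; <1,0,0>
#1 <2,0,0>
#2 <3,0,0>
#3 <4,0,0>
#4 <5,0,0>
C:0↔1 J2 <5,0,1>
R:0↔2 J1 <5,1,1>
#5 <6,1,1>
#6 <7,1,1>
PS:5↔1 J2 <7,1,2>
#7 <8,1,2>
PS:6↔5 J2 <8,1,3>
#8 <9,1,3>
R:6↔0 J1 <9,2,3>
R:7↔1 J1 <9,3,3>
P:8↔1 J1 <9,4,3>
P:2↔4 J1 <9,5,3>
R:2↔8 J1 <9,6,3>
#9 <10,6,3>
R:9↔2 J1 <10,7,3>
R:7↔0 J1 <10,8,3>
R:8↔9 J1 <10,9,3>
P:8↔5 J1 <10,10,3>
P:5↔9 J1 <10,11,3>
C:1↔3 J2 <10,11,4>
3×9 − 2×11 − 1×4 = 1

M = 1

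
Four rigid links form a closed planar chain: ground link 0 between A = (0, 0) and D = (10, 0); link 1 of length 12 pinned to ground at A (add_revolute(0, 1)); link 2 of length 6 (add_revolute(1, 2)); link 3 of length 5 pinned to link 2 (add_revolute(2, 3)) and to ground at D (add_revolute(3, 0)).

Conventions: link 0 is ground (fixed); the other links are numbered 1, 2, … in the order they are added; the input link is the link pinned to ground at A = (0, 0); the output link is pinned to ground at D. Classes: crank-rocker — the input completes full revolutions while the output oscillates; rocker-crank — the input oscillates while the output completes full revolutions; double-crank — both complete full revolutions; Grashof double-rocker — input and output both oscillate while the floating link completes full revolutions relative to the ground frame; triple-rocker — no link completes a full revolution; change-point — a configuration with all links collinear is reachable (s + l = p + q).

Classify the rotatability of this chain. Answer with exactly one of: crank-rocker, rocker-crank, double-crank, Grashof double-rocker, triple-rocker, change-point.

lengths: ground=10, input=12, coupler=6, output=5
sorted: s=5 (shortest), l=12 (longest), p+q=16
s + l = 17 vs p + q = 16
s + l > p + q → non-Grashof → no link fully rotates → triple-rocker

triple-rocker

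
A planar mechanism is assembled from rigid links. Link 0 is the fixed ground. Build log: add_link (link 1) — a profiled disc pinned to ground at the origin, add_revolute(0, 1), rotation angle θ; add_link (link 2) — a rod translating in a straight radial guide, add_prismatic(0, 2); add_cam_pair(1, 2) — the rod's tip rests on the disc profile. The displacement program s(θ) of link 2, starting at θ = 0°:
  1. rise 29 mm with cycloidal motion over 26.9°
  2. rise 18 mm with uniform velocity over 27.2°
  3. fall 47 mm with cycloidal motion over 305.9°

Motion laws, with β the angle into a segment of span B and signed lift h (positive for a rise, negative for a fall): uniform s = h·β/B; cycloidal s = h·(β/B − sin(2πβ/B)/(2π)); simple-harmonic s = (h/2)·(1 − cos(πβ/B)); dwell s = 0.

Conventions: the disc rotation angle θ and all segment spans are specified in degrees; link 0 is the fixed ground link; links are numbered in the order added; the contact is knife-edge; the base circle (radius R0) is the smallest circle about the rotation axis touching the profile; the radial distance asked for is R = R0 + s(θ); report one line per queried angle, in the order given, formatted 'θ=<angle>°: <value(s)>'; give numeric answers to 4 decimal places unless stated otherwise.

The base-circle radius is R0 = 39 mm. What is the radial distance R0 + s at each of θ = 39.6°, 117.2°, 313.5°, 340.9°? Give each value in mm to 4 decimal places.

seg 1 [0°–26.9°] cycloidal, h=29: full span → s += 29 → s = 29.0000
seg 2 [26.9°–54.1°] uniform, h=18: θ=39.6° here. β=12.7, B=27.2. 18·12.7/27.2 = 8.4044 → s = 37.4044
seg 2 [26.9°–54.1°] uniform, h=18: full span → s += 18 → s = 47.0000
seg 3 [54.1°–360°] cycloidal, h=-47: θ=117.2° here. β=63.1, B=305.9. -47·(0.2063 − sin(2π·0.2063)/(2π)) = -2.4952 → s = 44.5048
seg 3 [54.1°–360°] cycloidal, h=-47: θ=313.5° here. β=259.4, B=305.9. -47·(0.8480 − sin(2π·0.8480)/(2π)) = -45.9622 → s = 1.0378
seg 3 [54.1°–360°] cycloidal, h=-47: θ=340.9° here. β=286.8, B=305.9. -47·(0.9376 − sin(2π·0.9376)/(2π)) = -46.9253 → s = 0.0747
θ=39.6°: R = R0 + s = 39 + 37.4044 = 76.4044
θ=117.2°: R = R0 + s = 39 + 44.5048 = 83.5048
θ=313.5°: R = R0 + s = 39 + 1.0378 = 40.0378
θ=340.9°: R = R0 + s = 39 + 0.0747 = 39.0747

θ=39.6°: 76.4044
θ=117.2°: 83.5048
θ=313.5°: 40.0378
θ=340.9°: 39.0747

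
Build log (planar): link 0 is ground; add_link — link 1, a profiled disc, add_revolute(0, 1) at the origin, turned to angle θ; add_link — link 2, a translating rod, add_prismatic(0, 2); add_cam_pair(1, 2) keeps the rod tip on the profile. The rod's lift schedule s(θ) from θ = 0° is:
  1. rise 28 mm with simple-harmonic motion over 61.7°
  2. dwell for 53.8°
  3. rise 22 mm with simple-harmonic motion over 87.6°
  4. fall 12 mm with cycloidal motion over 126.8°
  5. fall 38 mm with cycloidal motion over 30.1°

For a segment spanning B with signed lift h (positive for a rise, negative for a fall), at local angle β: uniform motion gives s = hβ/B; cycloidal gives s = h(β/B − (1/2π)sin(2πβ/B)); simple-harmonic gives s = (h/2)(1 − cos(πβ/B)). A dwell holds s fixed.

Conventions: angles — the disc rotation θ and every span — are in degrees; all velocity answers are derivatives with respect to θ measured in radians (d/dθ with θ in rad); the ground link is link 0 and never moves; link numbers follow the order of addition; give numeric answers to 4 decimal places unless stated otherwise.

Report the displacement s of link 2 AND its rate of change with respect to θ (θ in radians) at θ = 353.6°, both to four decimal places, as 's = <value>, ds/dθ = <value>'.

seg 1 [0°–61.7°] simple-harmonic, h=28: full span → s += 28 → s = 28.0000
seg 2 [61.7°–115.5°] dwell: s stays 28.0000
seg 3 [115.5°–203.1°] simple-harmonic, h=22: full span → s += 22 → s = 50.0000
seg 4 [203.1°–329.9°] cycloidal, h=-12: full span → s += -12 → s = 38.0000
seg 5 [329.9°–360°] cycloidal, h=-38: θ=353.6° here. β=23.7, B=30.1. -38·(0.7874 − sin(2π·0.7874)/(2π)) = -35.8022 → s = 2.1978
velocity in seg [329.9°–360°] (cycloidal), θ in radians: β = 23.7° = 0.4136 rad, B = 30.1° = 0.5253 rad; ds/dθ = (h/B)(1 − cos(2πβ/B)) = ((-38)/0.5253)(1 − cos(2π·0.7874)) = -55.502675 mm/rad

s = 2.1978, ds/dθ = -55.5027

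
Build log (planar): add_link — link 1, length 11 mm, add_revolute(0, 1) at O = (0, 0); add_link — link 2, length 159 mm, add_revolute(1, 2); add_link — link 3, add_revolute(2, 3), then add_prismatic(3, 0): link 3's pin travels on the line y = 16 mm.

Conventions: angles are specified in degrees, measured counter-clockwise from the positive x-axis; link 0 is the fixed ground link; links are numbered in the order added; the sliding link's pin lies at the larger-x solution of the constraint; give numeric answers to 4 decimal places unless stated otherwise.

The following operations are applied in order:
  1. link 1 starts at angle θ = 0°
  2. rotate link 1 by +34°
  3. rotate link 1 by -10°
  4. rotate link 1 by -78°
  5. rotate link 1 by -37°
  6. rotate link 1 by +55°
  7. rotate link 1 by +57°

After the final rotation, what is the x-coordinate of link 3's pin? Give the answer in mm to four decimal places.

geometry: r = 11 mm, L = 159 mm, e = 16 mm; θ starts at 0°
rotate link 1 by +34°: θ ← 0° +34° = 34°
rotate link 1 by -10°: θ ← 34° -10° = 24°
rotate link 1 by -78°: θ ← 24° -78° = -54°
rotate link 1 by -37°: θ ← -54° -37° = -91°
rotate link 1 by +55°: θ ← -91° +55° = -36°
rotate link 1 by +57°: θ ← -36° +57° = 21°
crank pin P = (r cos θ, r sin θ) = (10.269385, 3.942047)
h = r sin θ − e = 3.942047 − 16 = -12.057953
x = r cos θ + √(L² − h²) = 10.269385 + 158.542126 = 168.811511

168.8115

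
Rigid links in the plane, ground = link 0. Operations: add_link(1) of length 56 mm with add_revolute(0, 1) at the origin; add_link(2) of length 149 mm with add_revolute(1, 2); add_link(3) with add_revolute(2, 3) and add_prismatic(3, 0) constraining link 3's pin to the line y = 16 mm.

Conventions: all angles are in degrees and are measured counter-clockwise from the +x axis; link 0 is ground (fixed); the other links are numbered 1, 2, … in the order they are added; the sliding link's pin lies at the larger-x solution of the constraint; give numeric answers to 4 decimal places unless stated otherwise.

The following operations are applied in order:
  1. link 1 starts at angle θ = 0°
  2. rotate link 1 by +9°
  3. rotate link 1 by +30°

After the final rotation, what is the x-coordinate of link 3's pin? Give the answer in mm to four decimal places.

geometry: r = 56 mm, L = 149 mm, e = 16 mm; θ starts at 0°
rotate link 1 by +9°: θ ← 0° +9° = 9°
rotate link 1 by +30°: θ ← 9° +30° = 39°
crank pin P = (r cos θ, r sin θ) = (43.520174, 35.241942)
h = r sin θ − e = 35.241942 − 16 = 19.241942
x = r cos θ + √(L² − h²) = 43.520174 + 147.752319 = 191.272493

191.2725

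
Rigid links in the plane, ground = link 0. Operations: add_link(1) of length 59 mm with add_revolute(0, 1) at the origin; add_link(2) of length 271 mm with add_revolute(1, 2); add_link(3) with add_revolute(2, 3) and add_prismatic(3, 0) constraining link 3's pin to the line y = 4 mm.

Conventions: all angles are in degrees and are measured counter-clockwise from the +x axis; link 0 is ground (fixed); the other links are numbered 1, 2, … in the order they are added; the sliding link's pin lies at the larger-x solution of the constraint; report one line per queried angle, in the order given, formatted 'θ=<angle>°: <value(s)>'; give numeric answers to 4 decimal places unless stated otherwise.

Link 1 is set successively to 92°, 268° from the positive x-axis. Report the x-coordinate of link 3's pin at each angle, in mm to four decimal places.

geometry: r = 59 mm, L = 271 mm, e = 4 mm
θ=92°: crank pin P = (r cos θ, r sin θ) = (-2.059070, 58.964059)
θ=92°: h = r sin θ − e = 58.964059 − 4 = 54.964059
θ=92°: x = r cos θ + √(L² − h²) = -2.059070 + 265.367579 = 263.308509
θ=268°: crank pin P = (r cos θ, r sin θ) = (-2.059070, -58.964059)
θ=268°: h = r sin θ − e = -58.964059 − 4 = -62.964059
θ=268°: x = r cos θ + √(L² − h²) = -2.059070 + 263.584004 = 261.524934

θ=92°: 263.3085
θ=268°: 261.5249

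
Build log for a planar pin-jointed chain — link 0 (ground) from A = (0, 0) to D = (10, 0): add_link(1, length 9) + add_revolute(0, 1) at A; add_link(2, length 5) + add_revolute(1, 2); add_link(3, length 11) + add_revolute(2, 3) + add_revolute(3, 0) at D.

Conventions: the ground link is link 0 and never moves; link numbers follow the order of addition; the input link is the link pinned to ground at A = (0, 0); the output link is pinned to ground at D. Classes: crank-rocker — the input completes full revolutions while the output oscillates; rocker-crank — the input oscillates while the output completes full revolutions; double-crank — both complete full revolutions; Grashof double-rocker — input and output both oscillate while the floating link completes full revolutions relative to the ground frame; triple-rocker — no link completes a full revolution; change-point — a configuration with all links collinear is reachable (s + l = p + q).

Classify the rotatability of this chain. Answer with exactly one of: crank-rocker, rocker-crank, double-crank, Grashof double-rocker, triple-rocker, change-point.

lengths: ground=10, input=9, coupler=5, output=11
sorted: s=5 (shortest), l=11 (longest), p+q=19
s + l = 16 vs p + q = 19
s + l < p + q (Grashof) with shortest = coupler link → Grashof double-rocker

Grashof double-rocker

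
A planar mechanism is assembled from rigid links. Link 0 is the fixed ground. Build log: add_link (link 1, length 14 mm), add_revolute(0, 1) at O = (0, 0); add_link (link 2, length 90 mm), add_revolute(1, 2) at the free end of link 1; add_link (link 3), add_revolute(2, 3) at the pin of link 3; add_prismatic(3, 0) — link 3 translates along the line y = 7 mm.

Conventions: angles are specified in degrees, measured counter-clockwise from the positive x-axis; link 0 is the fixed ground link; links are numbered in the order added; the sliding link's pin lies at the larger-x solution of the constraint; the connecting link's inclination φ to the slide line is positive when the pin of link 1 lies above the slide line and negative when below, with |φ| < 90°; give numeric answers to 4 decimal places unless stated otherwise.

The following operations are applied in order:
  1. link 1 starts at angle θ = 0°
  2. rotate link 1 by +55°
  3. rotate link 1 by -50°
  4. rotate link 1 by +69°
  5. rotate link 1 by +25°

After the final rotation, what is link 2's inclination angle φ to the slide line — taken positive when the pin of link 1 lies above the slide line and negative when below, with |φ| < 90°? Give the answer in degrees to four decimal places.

geometry: r = 14 mm, L = 90 mm, e = 7 mm; θ starts at 0°
rotate link 1 by +55°: θ ← 0° +55° = 55°
rotate link 1 by -50°: θ ← 55° -50° = 5°
rotate link 1 by +69°: θ ← 5° +69° = 74°
rotate link 1 by +25°: θ ← 74° +25° = 99°
h = r sin θ − e = 13.827637 − 7 = 6.827637
sin φ = h / L = 6.827637 / 90 = 0.07586263
φ = arcsin(0.07586263) = 4.350789°

4.3508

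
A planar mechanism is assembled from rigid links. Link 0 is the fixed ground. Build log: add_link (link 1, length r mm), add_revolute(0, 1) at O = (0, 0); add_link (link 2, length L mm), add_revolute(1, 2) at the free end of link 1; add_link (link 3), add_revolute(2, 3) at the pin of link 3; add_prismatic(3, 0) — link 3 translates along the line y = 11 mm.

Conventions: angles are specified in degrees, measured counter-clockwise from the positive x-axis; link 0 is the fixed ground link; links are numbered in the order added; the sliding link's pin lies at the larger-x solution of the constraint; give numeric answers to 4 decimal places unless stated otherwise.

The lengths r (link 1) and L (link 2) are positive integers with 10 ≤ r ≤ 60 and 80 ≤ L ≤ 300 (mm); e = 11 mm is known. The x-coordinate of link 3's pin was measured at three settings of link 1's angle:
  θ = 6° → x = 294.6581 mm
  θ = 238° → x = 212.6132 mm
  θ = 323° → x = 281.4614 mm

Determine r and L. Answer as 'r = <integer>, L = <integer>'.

constraint per measurement: (x − r cos θ)² + (r sin θ − e)² = L²
subtracting the θ₁ and θ₂ equations cancels the r² and L² terms:
r = (x₁² − x₂²) / (2[(x₁cos θ₁ + e sin θ₁) − (x₂cos θ₂ + e sin θ₂)]) = 50.0000 → r = 50
L² = (x₁ − r cos θ₁)² + (r sin θ₁ − e)² = 60025.0214 → L = 245.0000 → L = 245
check at θ₃=323°: x = 281.4614 (printed 281.4614) ✓

r = 50, L = 245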